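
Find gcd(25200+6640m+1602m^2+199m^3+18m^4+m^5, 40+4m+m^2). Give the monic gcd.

Apply the Euclidean algorithm:
  m^5+18m^4+199m^3+1602m^2+6640m+25200 = (m^3+14m^2+103m+630)(m^2+4m+40) + (0)
The last nonzero remainder m^2+4m+40 is already monic.

40+4m+m^2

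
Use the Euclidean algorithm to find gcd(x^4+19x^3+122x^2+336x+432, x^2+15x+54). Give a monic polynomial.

Repeated division with remainder:
  x^4+19x^3+122x^2+336x+432 = (x^2+4x+8)(x^2+15x+54) + (0)
The last nonzero remainder x^2+15x+54 is already monic.

x^2+15x+54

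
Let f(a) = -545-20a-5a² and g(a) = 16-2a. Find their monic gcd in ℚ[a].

Euclidean algorithm in ℚ[a]:
  -5a²-20a-545 = ((5/2)a+30)(-2a+16) + (-1025)
  -2a+16 = ((2/1025)a-16/1025)(-1025) + (0)
The last nonzero remainder is the constant -1025, so the polynomials are coprime and gcd = 1.

1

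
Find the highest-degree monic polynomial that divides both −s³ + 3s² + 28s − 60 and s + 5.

s + 5

By polynomial division,
  −s³ + 3s² + 28s − 60 = (−s² + 8s − 12)(s + 5) + (0)
The last nonzero remainder s + 5 is already monic.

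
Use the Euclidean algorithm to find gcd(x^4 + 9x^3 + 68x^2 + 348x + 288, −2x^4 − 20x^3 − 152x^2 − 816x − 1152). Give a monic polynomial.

x^3 + 8x^2 + 60x + 288

By polynomial division,
  x^4 + 9x^3 + 68x^2 + 348x + 288 = (−1/2)(−2x^4 − 20x^3 − 152x^2 − 816x − 1152) + (−x^3 − 8x^2 − 60x − 288)
  −2x^4 − 20x^3 − 152x^2 − 816x − 1152 = (2x + 4)(−x^3 − 8x^2 − 60x − 288) + (0)
Last nonzero remainder: −x^3 − 8x^2 − 60x − 288. Dividing through by −1 gives the monic gcd x^3 + 8x^2 + 60x + 288.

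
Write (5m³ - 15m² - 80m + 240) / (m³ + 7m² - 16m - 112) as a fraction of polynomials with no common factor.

Euclidean algorithm in ℚ[m]:
  5m³ - 15m² - 80m + 240 = (5)(m³ + 7m² - 16m - 112) + (-50m² + 800)
  m³ + 7m² - 16m - 112 = (-(1/50)m - 7/50)(-50m² + 800) + (0)
Last nonzero remainder: -50m² + 800. Dividing through by -50 gives the monic gcd m² - 16.
Cancel m² - 16 from numerator and denominator to get the reduced form.

(5m - 15)/(m + 7)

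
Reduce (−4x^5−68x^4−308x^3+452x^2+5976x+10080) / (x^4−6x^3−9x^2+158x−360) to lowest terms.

Euclidean algorithm in ℚ[x]:
  −4x^5−68x^4−308x^3+452x^2+5976x+10080 = (−4x−92)(x^4−6x^3−9x^2+158x−360) + (−896x^3+256x^2+19072x−23040)
  x^4−6x^3−9x^2+158x−360 = (−(1/896)x+5/784)(−896x^3+256x^2+19072x−23040) + ((522/49)x^2+(522/49)x−10440/49)
  −896x^3+256x^2+19072x−23040 = (−(21952/261)x+3136/29)((522/49)x^2+(522/49)x−10440/49) + (0)
Last nonzero remainder: (522/49)x^2+(522/49)x−10440/49. Dividing through by 522/49 gives the monic gcd x^2+x−20.
Cancel x^2+x−20 from numerator and denominator to get the reduced form.

(−4x^3−64x^2−324x−504)/(x^2−7x+18)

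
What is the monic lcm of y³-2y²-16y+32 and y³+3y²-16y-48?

y⁴+y³-22y²-16y+96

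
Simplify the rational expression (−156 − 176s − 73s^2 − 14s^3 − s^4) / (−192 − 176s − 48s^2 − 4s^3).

(13 + 6s + s^2)/(16 + 4s)

By polynomial division,
  −s^4 − 14s^3 − 73s^2 − 176s − 156 = ((1/4)s + 1/2)(−4s^3 − 48s^2 − 176s − 192) + (−5s^2 − 40s − 60)
  −4s^3 − 48s^2 − 176s − 192 = ((4/5)s + 16/5)(−5s^2 − 40s − 60) + (0)
Last nonzero remainder: −5s^2 − 40s − 60. Dividing through by −5 gives the monic gcd s^2 + 8s + 12.
Cancel s^2 + 8s + 12 from numerator and denominator to get the reduced form.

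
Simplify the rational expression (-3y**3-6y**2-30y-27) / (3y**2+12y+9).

Repeated division with remainder:
  -3y**3-6y**2-30y-27 = (-y+2)(3y**2+12y+9) + (-45y-45)
  3y**2+12y+9 = (-(1/15)y-1/5)(-45y-45) + (0)
Last nonzero remainder: -45y-45. Dividing through by -45 gives the monic gcd y+1.
Cancel y+1 from numerator and denominator to get the reduced form.

(-y**2-y-9)/(y+3)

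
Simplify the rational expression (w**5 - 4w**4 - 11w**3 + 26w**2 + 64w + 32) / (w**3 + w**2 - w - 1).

(w**3 - 6w**2 + 32)/(w - 1)

Euclidean algorithm in ℚ[w]:
  w**5 - 4w**4 - 11w**3 + 26w**2 + 64w + 32 = (w**2 - 5w - 5)(w**3 + w**2 - w - 1) + (27w**2 + 54w + 27)
  w**3 + w**2 - w - 1 = ((1/27)w - 1/27)(27w**2 + 54w + 27) + (0)
Last nonzero remainder: 27w**2 + 54w + 27. Dividing through by 27 gives the monic gcd w**2 + 2w + 1.
Cancel w**2 + 2w + 1 from numerator and denominator to get the reduced form.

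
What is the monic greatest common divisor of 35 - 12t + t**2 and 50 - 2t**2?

-5 + t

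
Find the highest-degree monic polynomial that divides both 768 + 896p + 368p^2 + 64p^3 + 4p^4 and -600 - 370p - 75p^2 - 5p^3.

24 + 10p + p^2

By polynomial division,
  4p^4 + 64p^3 + 368p^2 + 896p + 768 = (-(4/5)p - 4/5)(-5p^3 - 75p^2 - 370p - 600) + (12p^2 + 120p + 288)
  -5p^3 - 75p^2 - 370p - 600 = (-(5/12)p - 25/12)(12p^2 + 120p + 288) + (0)
Last nonzero remainder: 12p^2 + 120p + 288. Dividing through by 12 gives the monic gcd p^2 + 10p + 24.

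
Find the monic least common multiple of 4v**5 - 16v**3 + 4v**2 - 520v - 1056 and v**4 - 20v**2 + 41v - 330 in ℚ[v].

v**7 + v**6 - 34v**5 - 3v**4 - 9v**3 - 424v**2 + 3636v + 7920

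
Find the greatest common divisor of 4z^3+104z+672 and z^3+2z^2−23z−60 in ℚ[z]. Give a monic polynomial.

Euclidean algorithm in ℚ[z]:
  4z^3+104z+672 = (4)(z^3+2z^2−23z−60) + (−8z^2+196z+912)
  z^3+2z^2−23z−60 = (−(1/8)z−53/16)(−8z^2+196z+912) + ((2961/4)z+2961)
  −8z^2+196z+912 = (−(32/2961)z+304/987)((2961/4)z+2961) + (0)
Last nonzero remainder: (2961/4)z+2961. Dividing through by 2961/4 gives the monic gcd z+4.

z+4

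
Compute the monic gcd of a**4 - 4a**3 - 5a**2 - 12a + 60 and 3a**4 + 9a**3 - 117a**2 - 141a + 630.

a**2 - 7a + 10

Repeated division with remainder:
  a**4 - 4a**3 - 5a**2 - 12a + 60 = (1/3)(3a**4 + 9a**3 - 117a**2 - 141a + 630) + (-7a**3 + 34a**2 + 35a - 150)
  3a**4 + 9a**3 - 117a**2 - 141a + 630 = (-(3/7)a - 165/49)(-7a**3 + 34a**2 + 35a - 150) + ((612/49)a**2 - (612/7)a + 6120/49)
  -7a**3 + 34a**2 + 35a - 150 = (-(343/612)a - 245/204)((612/49)a**2 - (612/7)a + 6120/49) + (0)
Last nonzero remainder: (612/49)a**2 - (612/7)a + 6120/49. Dividing through by 612/49 gives the monic gcd a**2 - 7a + 10.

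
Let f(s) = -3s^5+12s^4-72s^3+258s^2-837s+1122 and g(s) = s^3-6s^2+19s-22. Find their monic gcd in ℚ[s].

Repeated division with remainder:
  -3s^5+12s^4-72s^3+258s^2-837s+1122 = (-3s^2-6s-51)(s^3-6s^2+19s-22) + (0)
The last nonzero remainder s^3-6s^2+19s-22 is already monic.

s^3-6s^2+19s-22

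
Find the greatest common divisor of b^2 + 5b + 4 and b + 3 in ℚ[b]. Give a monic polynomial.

1

Apply the Euclidean algorithm:
  b^2 + 5b + 4 = (b + 2)(b + 3) + (−2)
  b + 3 = (−(1/2)b − 3/2)(−2) + (0)
The last nonzero remainder is the constant −2, so the polynomials are coprime and gcd = 1.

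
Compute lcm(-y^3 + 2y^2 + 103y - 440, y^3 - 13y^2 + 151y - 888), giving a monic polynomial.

Apply the Euclidean algorithm:
  -y^3 + 2y^2 + 103y - 440 = (-1)(y^3 - 13y^2 + 151y - 888) + (-11y^2 + 254y - 1328)
  y^3 - 13y^2 + 151y - 888 = (-(1/11)y - 111/121)(-11y^2 + 254y - 1328) + ((31857/121)y - 254856/121)
  -11y^2 + 254y - 1328 = (-(1331/31857)y + 20086/31857)((31857/121)y - 254856/121) + (0)
Last nonzero remainder: (31857/121)y - 254856/121. Dividing through by 31857/121 gives the monic gcd y - 8.
Then lcm(f, g) = f·g / gcd(f, g); expanding and making the result monic gives the answer.

y^5 - 7y^4 + 18y^3 + 733y^2 - 13633y + 48840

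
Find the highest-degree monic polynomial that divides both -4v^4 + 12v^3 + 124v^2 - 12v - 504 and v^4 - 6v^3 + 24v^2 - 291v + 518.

Apply the Euclidean algorithm:
  -4v^4 + 12v^3 + 124v^2 - 12v - 504 = (-4)(v^4 - 6v^3 + 24v^2 - 291v + 518) + (-12v^3 + 220v^2 - 1176v + 1568)
  v^4 - 6v^3 + 24v^2 - 291v + 518 = (-(1/12)v - 37/36)(-12v^3 + 220v^2 - 1176v + 1568) + ((1369/9)v^2 - 1369v + 19166/9)
  -12v^3 + 220v^2 - 1176v + 1568 = (-(108/1369)v + 1008/1369)((1369/9)v^2 - 1369v + 19166/9) + (0)
Last nonzero remainder: (1369/9)v^2 - 1369v + 19166/9. Dividing through by 1369/9 gives the monic gcd v^2 - 9v + 14.

v^2 - 9v + 14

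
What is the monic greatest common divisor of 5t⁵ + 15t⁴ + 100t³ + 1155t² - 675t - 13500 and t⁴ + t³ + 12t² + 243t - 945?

Euclidean algorithm in ℚ[t]:
  5t⁵ + 15t⁴ + 100t³ + 1155t² - 675t - 13500 = (5t + 10)(t⁴ + t³ + 12t² + 243t - 945) + (30t³ - 180t² + 1620t - 4050)
  t⁴ + t³ + 12t² + 243t - 945 = ((1/30)t + 7/30)(30t³ - 180t² + 1620t - 4050) + (0)
Last nonzero remainder: 30t³ - 180t² + 1620t - 4050. Dividing through by 30 gives the monic gcd t³ - 6t² + 54t - 135.

t³ - 6t² + 54t - 135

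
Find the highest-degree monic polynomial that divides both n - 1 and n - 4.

1

Euclidean algorithm in ℚ[n]:
  n - 1 = (n - 4) + (3)
  n - 4 = ((1/3)n - 4/3)(3) + (0)
The last nonzero remainder is the constant 3, so the polynomials are coprime and gcd = 1.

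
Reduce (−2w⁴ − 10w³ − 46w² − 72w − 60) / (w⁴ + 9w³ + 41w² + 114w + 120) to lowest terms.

Euclidean algorithm in ℚ[w]:
  −2w⁴ − 10w³ − 46w² − 72w − 60 = (−2)(w⁴ + 9w³ + 41w² + 114w + 120) + (8w³ + 36w² + 156w + 180)
  w⁴ + 9w³ + 41w² + 114w + 120 = ((1/8)w + 9/16)(8w³ + 36w² + 156w + 180) + ((5/4)w² + (15/4)w + 75/4)
  8w³ + 36w² + 156w + 180 = ((32/5)w + 48/5)((5/4)w² + (15/4)w + 75/4) + (0)
Last nonzero remainder: (5/4)w² + (15/4)w + 75/4. Dividing through by 5/4 gives the monic gcd w² + 3w + 15.
Cancel w² + 3w + 15 from numerator and denominator to get the reduced form.

(−2w² − 4w − 4)/(w² + 6w + 8)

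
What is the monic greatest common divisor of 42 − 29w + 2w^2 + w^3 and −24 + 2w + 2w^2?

−3 + w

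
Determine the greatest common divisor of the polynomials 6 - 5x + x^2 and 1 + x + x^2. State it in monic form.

Apply the Euclidean algorithm:
  x^2 - 5x + 6 = (x^2 + x + 1) + (-6x + 5)
  x^2 + x + 1 = (-(1/6)x - 11/36)(-6x + 5) + (91/36)
  -6x + 5 = (-(216/91)x + 180/91)(91/36) + (0)
The last nonzero remainder is the constant 91/36, so the polynomials are coprime and gcd = 1.

1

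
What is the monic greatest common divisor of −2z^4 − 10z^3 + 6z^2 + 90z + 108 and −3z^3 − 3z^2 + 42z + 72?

Repeated division with remainder:
  −2z^4 − 10z^3 + 6z^2 + 90z + 108 = ((2/3)z + 8/3)(−3z^3 − 3z^2 + 42z + 72) + (−14z^2 − 70z − 84)
  −3z^3 − 3z^2 + 42z + 72 = ((3/14)z − 6/7)(−14z^2 − 70z − 84) + (0)
Last nonzero remainder: −14z^2 − 70z − 84. Dividing through by −14 gives the monic gcd z^2 + 5z + 6.

z^2 + 5z + 6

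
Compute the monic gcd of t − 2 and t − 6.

1

Repeated division with remainder:
  t − 2 = (t − 6) + (4)
  t − 6 = ((1/4)t − 3/2)(4) + (0)
The last nonzero remainder is the constant 4, so the polynomials are coprime and gcd = 1.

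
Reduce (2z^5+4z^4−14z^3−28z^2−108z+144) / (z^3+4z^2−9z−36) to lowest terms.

Apply the Euclidean algorithm:
  2z^5+4z^4−14z^3−28z^2−108z+144 = (2z^2−4z+20)(z^3+4z^2−9z−36) + (−72z^2−72z+864)
  z^3+4z^2−9z−36 = (−(1/72)z−1/24)(−72z^2−72z+864) + (0)
Last nonzero remainder: −72z^2−72z+864. Dividing through by −72 gives the monic gcd z^2+z−12.
Cancel z^2+z−12 from numerator and denominator to get the reduced form.

(2z^3+2z^2+8z−12)/(z+3)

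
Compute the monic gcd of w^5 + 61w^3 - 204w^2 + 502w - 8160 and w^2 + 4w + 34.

w^2 + 4w + 34

By polynomial division,
  w^5 + 61w^3 - 204w^2 + 502w - 8160 = (w^3 - 4w^2 + 43w - 240)(w^2 + 4w + 34) + (0)
The last nonzero remainder w^2 + 4w + 34 is already monic.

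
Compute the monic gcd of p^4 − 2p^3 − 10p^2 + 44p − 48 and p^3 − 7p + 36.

Repeated division with remainder:
  p^4 − 2p^3 − 10p^2 + 44p − 48 = (p − 2)(p^3 − 7p + 36) + (−3p^2 − 6p + 24)
  p^3 − 7p + 36 = (−(1/3)p + 2/3)(−3p^2 − 6p + 24) + (5p + 20)
  −3p^2 − 6p + 24 = (−(3/5)p + 6/5)(5p + 20) + (0)
Last nonzero remainder: 5p + 20. Dividing through by 5 gives the monic gcd p + 4.

p + 4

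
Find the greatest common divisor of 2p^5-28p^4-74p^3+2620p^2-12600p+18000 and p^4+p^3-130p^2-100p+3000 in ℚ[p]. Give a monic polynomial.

p^3-5p^2-100p+500

Euclidean algorithm in ℚ[p]:
  2p^5-28p^4-74p^3+2620p^2-12600p+18000 = (2p-30)(p^4+p^3-130p^2-100p+3000) + (216p^3-1080p^2-21600p+108000)
  p^4+p^3-130p^2-100p+3000 = ((1/216)p+1/36)(216p^3-1080p^2-21600p+108000) + (0)
Last nonzero remainder: 216p^3-1080p^2-21600p+108000. Dividing through by 216 gives the monic gcd p^3-5p^2-100p+500.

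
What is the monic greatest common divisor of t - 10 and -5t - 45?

Apply the Euclidean algorithm:
  t - 10 = (-1/5)(-5t - 45) + (-19)
  -5t - 45 = ((5/19)t + 45/19)(-19) + (0)
The last nonzero remainder is the constant -19, so the polynomials are coprime and gcd = 1.

1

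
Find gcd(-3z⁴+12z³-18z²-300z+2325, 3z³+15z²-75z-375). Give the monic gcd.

z²-25

Apply the Euclidean algorithm:
  -3z⁴+12z³-18z²-300z+2325 = (-z+9)(3z³+15z²-75z-375) + (-228z²+5700)
  3z³+15z²-75z-375 = (-(1/76)z-5/76)(-228z²+5700) + (0)
Last nonzero remainder: -228z²+5700. Dividing through by -228 gives the monic gcd z²-25.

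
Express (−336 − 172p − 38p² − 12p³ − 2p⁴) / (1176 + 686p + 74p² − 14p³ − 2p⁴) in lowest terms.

(14 − p + p²)/(−49 + p²)

Euclidean algorithm in ℚ[p]:
  −2p⁴ − 12p³ − 38p² − 172p − 336 = (−2p⁴ − 14p³ + 74p² + 686p + 1176) + (2p³ − 112p² − 858p − 1512)
  −2p⁴ − 14p³ + 74p² + 686p + 1176 = (−p − 63)(2p³ − 112p² − 858p − 1512) + (−7840p² − 54880p − 94080)
  2p³ − 112p² − 858p − 1512 = (−(1/3920)p + 9/560)(−7840p² − 54880p − 94080) + (0)
Last nonzero remainder: −7840p² − 54880p − 94080. Dividing through by −7840 gives the monic gcd p² + 7p + 12.
Cancel p² + 7p + 12 from numerator and denominator to get the reduced form.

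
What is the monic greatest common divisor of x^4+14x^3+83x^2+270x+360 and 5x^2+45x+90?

Euclidean algorithm in ℚ[x]:
  x^4+14x^3+83x^2+270x+360 = ((1/5)x^2+x+4)(5x^2+45x+90) + (0)
Last nonzero remainder: 5x^2+45x+90. Dividing through by 5 gives the monic gcd x^2+9x+18.

x^2+9x+18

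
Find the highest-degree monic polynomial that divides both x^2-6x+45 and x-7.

1

Repeated division with remainder:
  x^2-6x+45 = (x+1)(x-7) + (52)
  x-7 = ((1/52)x-7/52)(52) + (0)
The last nonzero remainder is the constant 52, so the polynomials are coprime and gcd = 1.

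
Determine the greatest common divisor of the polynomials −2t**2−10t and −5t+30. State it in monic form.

1

Euclidean algorithm in ℚ[t]:
  −2t**2−10t = ((2/5)t+22/5)(−5t+30) + (−132)
  −5t+30 = ((5/132)t−5/22)(−132) + (0)
The last nonzero remainder is the constant −132, so the polynomials are coprime and gcd = 1.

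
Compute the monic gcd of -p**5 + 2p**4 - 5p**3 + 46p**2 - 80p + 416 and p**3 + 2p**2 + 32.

p**2 - 2p + 8

By polynomial division,
  -p**5 + 2p**4 - 5p**3 + 46p**2 - 80p + 416 = (-p**2 + 4p - 13)(p**3 + 2p**2 + 32) + (104p**2 - 208p + 832)
  p**3 + 2p**2 + 32 = ((1/104)p + 1/26)(104p**2 - 208p + 832) + (0)
Last nonzero remainder: 104p**2 - 208p + 832. Dividing through by 104 gives the monic gcd p**2 - 2p + 8.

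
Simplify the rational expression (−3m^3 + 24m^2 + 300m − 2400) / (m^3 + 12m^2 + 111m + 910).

(−3m^2 + 54m − 240)/(m^2 + 2m + 91)

By polynomial division,
  −3m^3 + 24m^2 + 300m − 2400 = (−3)(m^3 + 12m^2 + 111m + 910) + (60m^2 + 633m + 330)
  m^3 + 12m^2 + 111m + 910 = ((1/60)m + 29/1200)(60m^2 + 633m + 330) + ((36081/400)m + 36081/40)
  60m^2 + 633m + 330 = ((8000/12027)m + 4400/12027)((36081/400)m + 36081/40) + (0)
Last nonzero remainder: (36081/400)m + 36081/40. Dividing through by 36081/400 gives the monic gcd m + 10.
Cancel m + 10 from numerator and denominator to get the reduced form.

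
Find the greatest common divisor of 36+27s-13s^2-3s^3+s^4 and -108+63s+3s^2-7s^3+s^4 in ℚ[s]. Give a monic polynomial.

36-9s-4s^2+s^3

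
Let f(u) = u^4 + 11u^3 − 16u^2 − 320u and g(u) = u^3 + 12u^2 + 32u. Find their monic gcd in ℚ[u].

Repeated division with remainder:
  u^4 + 11u^3 − 16u^2 − 320u = (u − 1)(u^3 + 12u^2 + 32u) + (−36u^2 − 288u)
  u^3 + 12u^2 + 32u = (−(1/36)u − 1/9)(−36u^2 − 288u) + (0)
Last nonzero remainder: −36u^2 − 288u. Dividing through by −36 gives the monic gcd u^2 + 8u.

u^2 + 8u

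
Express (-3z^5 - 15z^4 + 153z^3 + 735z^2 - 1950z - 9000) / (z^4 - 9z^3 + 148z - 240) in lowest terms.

(-3z^3 - 18z^2 + 75z + 450)/(z^2 - 8z + 12)

Apply the Euclidean algorithm:
  -3z^5 - 15z^4 + 153z^3 + 735z^2 - 1950z - 9000 = (-3z - 42)(z^4 - 9z^3 + 148z - 240) + (-225z^3 + 1179z^2 + 3546z - 19080)
  z^4 - 9z^3 + 148z - 240 = (-(1/225)z + 94/5625)(-225z^3 + 1179z^2 + 3546z - 19080) + (-(2464/625)z^2 + (2464/625)z + 9856/125)
  -225z^3 + 1179z^2 + 3546z - 19080 = ((140625/2464)z - 298125/1232)(-(2464/625)z^2 + (2464/625)z + 9856/125) + (0)
Last nonzero remainder: -(2464/625)z^2 + (2464/625)z + 9856/125. Dividing through by -2464/625 gives the monic gcd z^2 - z - 20.
Cancel z^2 - z - 20 from numerator and denominator to get the reduced form.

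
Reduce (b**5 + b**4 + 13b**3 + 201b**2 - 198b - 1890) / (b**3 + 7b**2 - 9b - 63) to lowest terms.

(b**3 + b**2 + 22b + 210)/(b + 7)

Repeated division with remainder:
  b**5 + b**4 + 13b**3 + 201b**2 - 198b - 1890 = (b**2 - 6b + 64)(b**3 + 7b**2 - 9b - 63) + (-238b**2 + 2142)
  b**3 + 7b**2 - 9b - 63 = (-(1/238)b - 1/34)(-238b**2 + 2142) + (0)
Last nonzero remainder: -238b**2 + 2142. Dividing through by -238 gives the monic gcd b**2 - 9.
Cancel b**2 - 9 from numerator and denominator to get the reduced form.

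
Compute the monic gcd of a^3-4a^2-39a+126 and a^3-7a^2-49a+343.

By polynomial division,
  a^3-4a^2-39a+126 = (a^3-7a^2-49a+343) + (3a^2+10a-217)
  a^3-7a^2-49a+343 = ((1/3)a-31/9)(3a^2+10a-217) + ((520/9)a-3640/9)
  3a^2+10a-217 = ((27/520)a+279/520)((520/9)a-3640/9) + (0)
Last nonzero remainder: (520/9)a-3640/9. Dividing through by 520/9 gives the monic gcd a-7.

a-7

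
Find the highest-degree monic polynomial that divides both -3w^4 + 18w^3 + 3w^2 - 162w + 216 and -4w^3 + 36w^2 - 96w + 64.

w - 4

Repeated division with remainder:
  -3w^4 + 18w^3 + 3w^2 - 162w + 216 = ((3/4)w + 9/4)(-4w^3 + 36w^2 - 96w + 64) + (-6w^2 + 6w + 72)
  -4w^3 + 36w^2 - 96w + 64 = ((2/3)w - 16/3)(-6w^2 + 6w + 72) + (-112w + 448)
  -6w^2 + 6w + 72 = ((3/56)w + 9/56)(-112w + 448) + (0)
Last nonzero remainder: -112w + 448. Dividing through by -112 gives the monic gcd w - 4.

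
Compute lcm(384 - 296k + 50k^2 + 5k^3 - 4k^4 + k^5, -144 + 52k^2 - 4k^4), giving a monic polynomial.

2304 + 144k - 796k^2 - 16k^3 + 51k^4 - 9k^5 + k^6 + k^7

By polynomial division,
  k^5 - 4k^4 + 5k^3 + 50k^2 - 296k + 384 = (-(1/4)k + 1)(-4k^4 + 52k^2 - 144) + (18k^3 - 2k^2 - 332k + 528)
  -4k^4 + 52k^2 - 144 = (-(2/9)k - 2/81)(18k^3 - 2k^2 - 332k + 528) + (-(1768/81)k^2 + (8840/81)k - 3536/27)
  18k^3 - 2k^2 - 332k + 528 = (-(729/884)k - 891/221)(-(1768/81)k^2 + (8840/81)k - 3536/27) + (0)
Last nonzero remainder: -(1768/81)k^2 + (8840/81)k - 3536/27. Dividing through by -1768/81 gives the monic gcd k^2 - 5k + 6.
Then lcm(f, g) = f·g / gcd(f, g); expanding and making the result monic gives the answer.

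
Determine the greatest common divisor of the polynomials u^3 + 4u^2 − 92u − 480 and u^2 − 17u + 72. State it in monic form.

1

By polynomial division,
  u^3 + 4u^2 − 92u − 480 = (u + 21)(u^2 − 17u + 72) + (193u − 1992)
  u^2 − 17u + 72 = ((1/193)u − 1289/37249)(193u − 1992) + (114240/37249)
  193u − 1992 = ((7189057/114240)u − 3091667/4760)(114240/37249) + (0)
The last nonzero remainder is the constant 114240/37249, so the polynomials are coprime and gcd = 1.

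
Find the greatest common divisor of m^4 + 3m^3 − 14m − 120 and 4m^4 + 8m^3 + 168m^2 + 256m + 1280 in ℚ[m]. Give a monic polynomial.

m^2 + 2m + 10

Repeated division with remainder:
  m^4 + 3m^3 − 14m − 120 = (1/4)(4m^4 + 8m^3 + 168m^2 + 256m + 1280) + (m^3 − 42m^2 − 78m − 440)
  4m^4 + 8m^3 + 168m^2 + 256m + 1280 = (4m + 176)(m^3 − 42m^2 − 78m − 440) + (7872m^2 + 15744m + 78720)
  m^3 − 42m^2 − 78m − 440 = ((1/7872)m − 11/1968)(7872m^2 + 15744m + 78720) + (0)
Last nonzero remainder: 7872m^2 + 15744m + 78720. Dividing through by 7872 gives the monic gcd m^2 + 2m + 10.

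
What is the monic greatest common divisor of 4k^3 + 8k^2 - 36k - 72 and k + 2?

k + 2

Euclidean algorithm in ℚ[k]:
  4k^3 + 8k^2 - 36k - 72 = (4k^2 - 36)(k + 2) + (0)
The last nonzero remainder k + 2 is already monic.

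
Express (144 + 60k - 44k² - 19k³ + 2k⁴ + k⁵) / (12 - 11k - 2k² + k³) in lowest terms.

(-12 - 4k + 3k² + k³)/(-1 + k)

By polynomial division,
  k⁵ + 2k⁴ - 19k³ - 44k² + 60k + 144 = (k² + 4k)(k³ - 2k² - 11k + 12) + (-12k² + 12k + 144)
  k³ - 2k² - 11k + 12 = (-(1/12)k + 1/12)(-12k² + 12k + 144) + (0)
Last nonzero remainder: -12k² + 12k + 144. Dividing through by -12 gives the monic gcd k² - k - 12.
Cancel k² - k - 12 from numerator and denominator to get the reduced form.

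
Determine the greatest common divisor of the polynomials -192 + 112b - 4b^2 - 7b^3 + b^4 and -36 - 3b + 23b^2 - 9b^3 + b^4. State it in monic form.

12 - 7b + b^2

By polynomial division,
  b^4 - 7b^3 - 4b^2 + 112b - 192 = (b^4 - 9b^3 + 23b^2 - 3b - 36) + (2b^3 - 27b^2 + 115b - 156)
  b^4 - 9b^3 + 23b^2 - 3b - 36 = ((1/2)b + 9/4)(2b^3 - 27b^2 + 115b - 156) + ((105/4)b^2 - (735/4)b + 315)
  2b^3 - 27b^2 + 115b - 156 = ((8/105)b - 52/105)((105/4)b^2 - (735/4)b + 315) + (0)
Last nonzero remainder: (105/4)b^2 - (735/4)b + 315. Dividing through by 105/4 gives the monic gcd b^2 - 7b + 12.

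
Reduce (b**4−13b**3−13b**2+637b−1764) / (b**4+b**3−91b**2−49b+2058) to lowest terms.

(b**2−13b+36)/(b**2+b−42)

Repeated division with remainder:
  b**4−13b**3−13b**2+637b−1764 = (b**4+b**3−91b**2−49b+2058) + (−14b**3+78b**2+686b−3822)
  b**4+b**3−91b**2−49b+2058 = (−(1/14)b−23/49)(−14b**3+78b**2+686b−3822) + (−(264/49)b**2+264)
  −14b**3+78b**2+686b−3822 = ((343/132)b−637/44)(−(264/49)b**2+264) + (0)
Last nonzero remainder: −(264/49)b**2+264. Dividing through by −264/49 gives the monic gcd b**2−49.
Cancel b**2−49 from numerator and denominator to get the reduced form.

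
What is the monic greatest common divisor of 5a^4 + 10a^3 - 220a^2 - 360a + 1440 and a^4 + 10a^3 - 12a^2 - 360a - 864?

a^3 + 4a^2 - 36a - 144

Repeated division with remainder:
  5a^4 + 10a^3 - 220a^2 - 360a + 1440 = (5)(a^4 + 10a^3 - 12a^2 - 360a - 864) + (-40a^3 - 160a^2 + 1440a + 5760)
  a^4 + 10a^3 - 12a^2 - 360a - 864 = (-(1/40)a - 3/20)(-40a^3 - 160a^2 + 1440a + 5760) + (0)
Last nonzero remainder: -40a^3 - 160a^2 + 1440a + 5760. Dividing through by -40 gives the monic gcd a^3 + 4a^2 - 36a - 144.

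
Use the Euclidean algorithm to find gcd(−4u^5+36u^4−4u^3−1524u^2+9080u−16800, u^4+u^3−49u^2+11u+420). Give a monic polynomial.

u^3−2u^2−43u+140

Apply the Euclidean algorithm:
  −4u^5+36u^4−4u^3−1524u^2+9080u−16800 = (−4u+40)(u^4+u^3−49u^2+11u+420) + (−240u^3+480u^2+10320u−33600)
  u^4+u^3−49u^2+11u+420 = (−(1/240)u−1/80)(−240u^3+480u^2+10320u−33600) + (0)
Last nonzero remainder: −240u^3+480u^2+10320u−33600. Dividing through by −240 gives the monic gcd u^3−2u^2−43u+140.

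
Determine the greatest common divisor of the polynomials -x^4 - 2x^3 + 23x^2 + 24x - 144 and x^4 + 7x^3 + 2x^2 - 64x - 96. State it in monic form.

x^3 + 5x^2 - 8x - 48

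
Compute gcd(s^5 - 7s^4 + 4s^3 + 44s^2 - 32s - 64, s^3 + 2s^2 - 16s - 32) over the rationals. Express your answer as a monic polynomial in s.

By polynomial division,
  s^5 - 7s^4 + 4s^3 + 44s^2 - 32s - 64 = (s^2 - 9s + 38)(s^3 + 2s^2 - 16s - 32) + (-144s^2 + 288s + 1152)
  s^3 + 2s^2 - 16s - 32 = (-(1/144)s - 1/36)(-144s^2 + 288s + 1152) + (0)
Last nonzero remainder: -144s^2 + 288s + 1152. Dividing through by -144 gives the monic gcd s^2 - 2s - 8.

s^2 - 2s - 8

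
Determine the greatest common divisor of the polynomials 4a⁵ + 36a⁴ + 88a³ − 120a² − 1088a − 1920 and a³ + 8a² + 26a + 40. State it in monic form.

a³ + 8a² + 26a + 40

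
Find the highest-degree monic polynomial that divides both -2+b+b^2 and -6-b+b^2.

Apply the Euclidean algorithm:
  b^2+b-2 = (b^2-b-6) + (2b+4)
  b^2-b-6 = ((1/2)b-3/2)(2b+4) + (0)
Last nonzero remainder: 2b+4. Dividing through by 2 gives the monic gcd b+2.

2+b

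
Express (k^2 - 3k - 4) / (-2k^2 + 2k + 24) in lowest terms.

(-k - 1)/(2k + 6)

Euclidean algorithm in ℚ[k]:
  k^2 - 3k - 4 = (-1/2)(-2k^2 + 2k + 24) + (-2k + 8)
  -2k^2 + 2k + 24 = (k + 3)(-2k + 8) + (0)
Last nonzero remainder: -2k + 8. Dividing through by -2 gives the monic gcd k - 4.
Cancel k - 4 from numerator and denominator to get the reduced form.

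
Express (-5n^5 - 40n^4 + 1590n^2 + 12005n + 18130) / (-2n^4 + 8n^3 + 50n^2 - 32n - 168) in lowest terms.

(5n^3 + 65n^2 + 395n + 1295)/(2n^2 + 2n - 12)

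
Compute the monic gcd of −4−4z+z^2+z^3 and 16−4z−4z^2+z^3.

Repeated division with remainder:
  z^3+z^2−4z−4 = (z^3−4z^2−4z+16) + (5z^2−20)
  z^3−4z^2−4z+16 = ((1/5)z−4/5)(5z^2−20) + (0)
Last nonzero remainder: 5z^2−20. Dividing through by 5 gives the monic gcd z^2−4.

−4+z^2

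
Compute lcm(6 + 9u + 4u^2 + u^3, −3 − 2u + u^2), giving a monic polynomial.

−18 − 21u − 3u^2 + u^3 + u^4

Repeated division with remainder:
  u^3 + 4u^2 + 9u + 6 = (u + 6)(u^2 − 2u − 3) + (24u + 24)
  u^2 − 2u − 3 = ((1/24)u − 1/8)(24u + 24) + (0)
Last nonzero remainder: 24u + 24. Dividing through by 24 gives the monic gcd u + 1.
Then lcm(f, g) = f·g / gcd(f, g); expanding and making the result monic gives the answer.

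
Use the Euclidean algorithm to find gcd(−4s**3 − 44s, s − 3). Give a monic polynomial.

1

By polynomial division,
  −4s**3 − 44s = (−4s**2 − 12s − 80)(s − 3) + (−240)
  s − 3 = (−(1/240)s + 1/80)(−240) + (0)
The last nonzero remainder is the constant −240, so the polynomials are coprime and gcd = 1.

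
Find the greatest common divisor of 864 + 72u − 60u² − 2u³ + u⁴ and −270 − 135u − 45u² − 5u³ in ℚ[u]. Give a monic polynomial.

6 + u

Apply the Euclidean algorithm:
  u⁴ − 2u³ − 60u² + 72u + 864 = (−(1/5)u + 11/5)(−5u³ − 45u² − 135u − 270) + (12u² + 315u + 1458)
  −5u³ − 45u² − 135u − 270 = (−(5/12)u + 115/16)(12u² + 315u + 1458) + (−(28665/16)u − 85995/8)
  12u² + 315u + 1458 = (−(64/9555)u − 432/3185)(−(28665/16)u − 85995/8) + (0)
Last nonzero remainder: −(28665/16)u − 85995/8. Dividing through by −28665/16 gives the monic gcd u + 6.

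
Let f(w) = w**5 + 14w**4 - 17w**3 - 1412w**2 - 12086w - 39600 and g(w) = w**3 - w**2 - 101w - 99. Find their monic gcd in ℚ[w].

Euclidean algorithm in ℚ[w]:
  w**5 + 14w**4 - 17w**3 - 1412w**2 - 12086w - 39600 = (w**2 + 15w + 99)(w**3 - w**2 - 101w - 99) + (301w**2 - 602w - 29799)
  w**3 - w**2 - 101w - 99 = ((1/301)w + 1/301)(301w**2 - 602w - 29799) + (0)
Last nonzero remainder: 301w**2 - 602w - 29799. Dividing through by 301 gives the monic gcd w**2 - 2w - 99.

w**2 - 2w - 99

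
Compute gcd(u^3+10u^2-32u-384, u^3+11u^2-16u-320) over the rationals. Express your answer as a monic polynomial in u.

Apply the Euclidean algorithm:
  u^3+10u^2-32u-384 = (u^3+11u^2-16u-320) + (-u^2-16u-64)
  u^3+11u^2-16u-320 = (-u+5)(-u^2-16u-64) + (0)
Last nonzero remainder: -u^2-16u-64. Dividing through by -1 gives the monic gcd u^2+16u+64.

u^2+16u+64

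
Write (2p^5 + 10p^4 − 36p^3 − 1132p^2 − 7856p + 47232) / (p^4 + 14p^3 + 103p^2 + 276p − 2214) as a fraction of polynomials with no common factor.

(2p^2 − 24p + 64)/(p − 3)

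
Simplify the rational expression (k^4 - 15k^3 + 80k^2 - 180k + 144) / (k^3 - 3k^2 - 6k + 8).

By polynomial division,
  k^4 - 15k^3 + 80k^2 - 180k + 144 = (k - 12)(k^3 - 3k^2 - 6k + 8) + (50k^2 - 260k + 240)
  k^3 - 3k^2 - 6k + 8 = ((1/50)k + 11/250)(50k^2 - 260k + 240) + ((16/25)k - 64/25)
  50k^2 - 260k + 240 = ((625/8)k - 375/4)((16/25)k - 64/25) + (0)
Last nonzero remainder: (16/25)k - 64/25. Dividing through by 16/25 gives the monic gcd k - 4.
Cancel k - 4 from numerator and denominator to get the reduced form.

(k^3 - 11k^2 + 36k - 36)/(k^2 + k - 2)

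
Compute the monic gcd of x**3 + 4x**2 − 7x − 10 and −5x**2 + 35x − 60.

Repeated division with remainder:
  x**3 + 4x**2 − 7x − 10 = (−(1/5)x − 11/5)(−5x**2 + 35x − 60) + (58x − 142)
  −5x**2 + 35x − 60 = (−(5/58)x + 330/841)(58x − 142) + (−3600/841)
  58x − 142 = (−(24389/1800)x + 59711/1800)(−3600/841) + (0)
The last nonzero remainder is the constant −3600/841, so the polynomials are coprime and gcd = 1.

1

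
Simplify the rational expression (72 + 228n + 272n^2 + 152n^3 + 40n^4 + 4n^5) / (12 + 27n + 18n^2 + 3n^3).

(72 + 84n + 32n^2 + 4n^3)/(12 + 3n)

Apply the Euclidean algorithm:
  4n^5 + 40n^4 + 152n^3 + 272n^2 + 228n + 72 = ((4/3)n^2 + (16/3)n + 20/3)(3n^3 + 18n^2 + 27n + 12) + (−8n^2 − 16n − 8)
  3n^3 + 18n^2 + 27n + 12 = (−(3/8)n − 3/2)(−8n^2 − 16n − 8) + (0)
Last nonzero remainder: −8n^2 − 16n − 8. Dividing through by −8 gives the monic gcd n^2 + 2n + 1.
Cancel n^2 + 2n + 1 from numerator and denominator to get the reduced form.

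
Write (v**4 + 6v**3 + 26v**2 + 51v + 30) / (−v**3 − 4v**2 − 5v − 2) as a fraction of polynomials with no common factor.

(−v**2 − 3v − 15)/(v + 1)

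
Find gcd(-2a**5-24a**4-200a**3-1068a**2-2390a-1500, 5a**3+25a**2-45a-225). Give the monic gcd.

a**2+8a+15

Repeated division with remainder:
  -2a**5-24a**4-200a**3-1068a**2-2390a-1500 = (-(2/5)a**2-(14/5)a-148/5)(5a**3+25a**2-45a-225) + (-544a**2-4352a-8160)
  5a**3+25a**2-45a-225 = (-(5/544)a+15/544)(-544a**2-4352a-8160) + (0)
Last nonzero remainder: -544a**2-4352a-8160. Dividing through by -544 gives the monic gcd a**2+8a+15.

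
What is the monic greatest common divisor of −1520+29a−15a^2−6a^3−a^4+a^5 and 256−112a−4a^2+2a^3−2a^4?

16−3a+a^2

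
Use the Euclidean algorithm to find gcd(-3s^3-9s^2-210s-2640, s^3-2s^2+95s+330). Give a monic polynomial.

s^2-5s+110

Euclidean algorithm in ℚ[s]:
  -3s^3-9s^2-210s-2640 = (-3)(s^3-2s^2+95s+330) + (-15s^2+75s-1650)
  s^3-2s^2+95s+330 = (-(1/15)s-1/5)(-15s^2+75s-1650) + (0)
Last nonzero remainder: -15s^2+75s-1650. Dividing through by -15 gives the monic gcd s^2-5s+110.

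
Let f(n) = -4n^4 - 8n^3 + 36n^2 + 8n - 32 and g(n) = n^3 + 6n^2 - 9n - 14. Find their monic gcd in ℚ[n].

n^2 - n - 2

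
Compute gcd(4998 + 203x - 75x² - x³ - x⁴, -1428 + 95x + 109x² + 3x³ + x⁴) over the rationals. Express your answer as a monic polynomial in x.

Repeated division with remainder:
  -x⁴ - x³ - 75x² + 203x + 4998 = (-1)(x⁴ + 3x³ + 109x² + 95x - 1428) + (2x³ + 34x² + 298x + 3570)
  x⁴ + 3x³ + 109x² + 95x - 1428 = ((1/2)x - 7)(2x³ + 34x² + 298x + 3570) + (198x² + 396x + 23562)
  2x³ + 34x² + 298x + 3570 = ((1/99)x + 5/33)(198x² + 396x + 23562) + (0)
Last nonzero remainder: 198x² + 396x + 23562. Dividing through by 198 gives the monic gcd x² + 2x + 119.

119 + 2x + x²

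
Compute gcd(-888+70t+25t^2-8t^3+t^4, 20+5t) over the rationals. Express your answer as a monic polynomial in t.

4+t

Euclidean algorithm in ℚ[t]:
  t^4-8t^3+25t^2+70t-888 = ((1/5)t^3-(12/5)t^2+(73/5)t-222/5)(5t+20) + (0)
Last nonzero remainder: 5t+20. Dividing through by 5 gives the monic gcd t+4.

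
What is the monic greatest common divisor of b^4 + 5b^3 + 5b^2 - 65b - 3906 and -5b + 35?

b - 7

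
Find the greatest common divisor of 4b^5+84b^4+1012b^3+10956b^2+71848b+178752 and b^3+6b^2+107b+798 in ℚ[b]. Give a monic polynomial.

b^3+6b^2+107b+798

Apply the Euclidean algorithm:
  4b^5+84b^4+1012b^3+10956b^2+71848b+178752 = (4b^2+60b+224)(b^3+6b^2+107b+798) + (0)
The last nonzero remainder b^3+6b^2+107b+798 is already monic.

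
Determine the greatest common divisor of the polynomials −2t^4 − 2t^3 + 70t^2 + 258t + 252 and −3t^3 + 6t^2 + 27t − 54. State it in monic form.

t + 3

Repeated division with remainder:
  −2t^4 − 2t^3 + 70t^2 + 258t + 252 = ((2/3)t + 2)(−3t^3 + 6t^2 + 27t − 54) + (40t^2 + 240t + 360)
  −3t^3 + 6t^2 + 27t − 54 = (−(3/40)t + 3/5)(40t^2 + 240t + 360) + (−90t − 270)
  40t^2 + 240t + 360 = (−(4/9)t − 4/3)(−90t − 270) + (0)
Last nonzero remainder: −90t − 270. Dividing through by −90 gives the monic gcd t + 3.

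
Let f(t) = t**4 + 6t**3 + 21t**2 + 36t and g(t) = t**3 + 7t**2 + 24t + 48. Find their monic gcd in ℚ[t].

t**2 + 3t + 12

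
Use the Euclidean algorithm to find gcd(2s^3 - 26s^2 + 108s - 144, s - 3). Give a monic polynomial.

Apply the Euclidean algorithm:
  2s^3 - 26s^2 + 108s - 144 = (2s^2 - 20s + 48)(s - 3) + (0)
The last nonzero remainder s - 3 is already monic.

s - 3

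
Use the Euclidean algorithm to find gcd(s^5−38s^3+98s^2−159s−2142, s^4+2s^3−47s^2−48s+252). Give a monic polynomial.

Euclidean algorithm in ℚ[s]:
  s^5−38s^3+98s^2−159s−2142 = (s−2)(s^4+2s^3−47s^2−48s+252) + (13s^3+52s^2−507s−1638)
  s^4+2s^3−47s^2−48s+252 = ((1/13)s−2/13)(13s^3+52s^2−507s−1638) + (0)
Last nonzero remainder: 13s^3+52s^2−507s−1638. Dividing through by 13 gives the monic gcd s^3+4s^2−39s−126.

s^3+4s^2−39s−126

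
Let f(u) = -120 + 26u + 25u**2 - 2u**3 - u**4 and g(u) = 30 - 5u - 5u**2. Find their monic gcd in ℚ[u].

-6 + u + u**2

Apply the Euclidean algorithm:
  -u**4 - 2u**3 + 25u**2 + 26u - 120 = ((1/5)u**2 + (1/5)u - 4)(-5u**2 - 5u + 30) + (0)
Last nonzero remainder: -5u**2 - 5u + 30. Dividing through by -5 gives the monic gcd u**2 + u - 6.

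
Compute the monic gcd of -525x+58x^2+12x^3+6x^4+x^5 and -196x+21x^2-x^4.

Euclidean algorithm in ℚ[x]:
  x^5+6x^4+12x^3+58x^2-525x = (-x-6)(-x^4+21x^2-196x) + (33x^3-12x^2-1701x)
  -x^4+21x^2-196x = (-(1/33)x-4/363)(33x^3-12x^2-1701x) + (-(3712/121)x^2-(25984/121)x)
  33x^3-12x^2-1701x = (-(3993/3712)x+29403/3712)(-(3712/121)x^2-(25984/121)x) + (0)
Last nonzero remainder: -(3712/121)x^2-(25984/121)x. Dividing through by -3712/121 gives the monic gcd x^2+7x.

7x+x^2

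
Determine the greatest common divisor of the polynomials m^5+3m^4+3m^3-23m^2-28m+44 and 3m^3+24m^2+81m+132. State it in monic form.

m^2+4m+11

By polynomial division,
  m^5+3m^4+3m^3-23m^2-28m+44 = ((1/3)m^2-(5/3)m+16/3)(3m^3+24m^2+81m+132) + (-60m^2-240m-660)
  3m^3+24m^2+81m+132 = (-(1/20)m-1/5)(-60m^2-240m-660) + (0)
Last nonzero remainder: -60m^2-240m-660. Dividing through by -60 gives the monic gcd m^2+4m+11.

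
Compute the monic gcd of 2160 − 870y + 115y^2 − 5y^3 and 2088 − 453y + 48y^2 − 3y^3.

−8 + y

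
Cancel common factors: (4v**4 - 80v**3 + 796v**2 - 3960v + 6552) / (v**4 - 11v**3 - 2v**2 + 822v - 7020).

Repeated division with remainder:
  4v**4 - 80v**3 + 796v**2 - 3960v + 6552 = (4)(v**4 - 11v**3 - 2v**2 + 822v - 7020) + (-36v**3 + 804v**2 - 7248v + 34632)
  v**4 - 11v**3 - 2v**2 + 822v - 7020 = (-(1/36)v - 17/54)(-36v**3 + 804v**2 - 7248v + 34632) + ((448/9)v**2 - (4480/9)v + 11648/3)
  -36v**3 + 804v**2 - 7248v + 34632 = (-(81/112)v + 999/112)((448/9)v**2 - (4480/9)v + 11648/3) + (0)
Last nonzero remainder: (448/9)v**2 - (4480/9)v + 11648/3. Dividing through by 448/9 gives the monic gcd v**2 - 10v + 78.
Cancel v**2 - 10v + 78 from numerator and denominator to get the reduced form.

(4v**2 - 40v + 84)/(v**2 - v - 90)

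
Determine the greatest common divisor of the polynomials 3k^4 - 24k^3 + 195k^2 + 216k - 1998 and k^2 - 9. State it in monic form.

k^2 - 9

Repeated division with remainder:
  3k^4 - 24k^3 + 195k^2 + 216k - 1998 = (3k^2 - 24k + 222)(k^2 - 9) + (0)
The last nonzero remainder k^2 - 9 is already monic.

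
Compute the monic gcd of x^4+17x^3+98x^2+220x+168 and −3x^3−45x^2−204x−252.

x^3+15x^2+68x+84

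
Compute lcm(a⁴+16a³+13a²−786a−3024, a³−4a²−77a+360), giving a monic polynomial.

Euclidean algorithm in ℚ[a]:
  a⁴+16a³+13a²−786a−3024 = (a+20)(a³−4a²−77a+360) + (170a²+394a−10224)
  a³−4a²−77a+360 = ((1/170)a−537/14450)(170a²+394a−10224) + (−(16016/7225)a−144144/7225)
  170a²+394a−10224 = (−(614125/8008)a+512975/1001)(−(16016/7225)a−144144/7225) + (0)
Last nonzero remainder: −(16016/7225)a−144144/7225. Dividing through by −16016/7225 gives the monic gcd a+9.
Then lcm(f, g) = f·g / gcd(f, g); expanding and making the result monic gives the answer.

a⁶+3a⁵−155a⁴−315a³+7714a²+7872a−120960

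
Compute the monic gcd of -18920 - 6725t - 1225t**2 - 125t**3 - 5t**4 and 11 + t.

11 + t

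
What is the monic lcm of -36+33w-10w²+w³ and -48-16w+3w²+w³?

-432+144w+75w²-25w³-3w⁴+w⁵

By polynomial division,
  w³-10w²+33w-36 = (w³+3w²-16w-48) + (-13w²+49w+12)
  w³+3w²-16w-48 = (-(1/13)w-88/169)(-13w²+49w+12) + ((1764/169)w-7056/169)
  -13w²+49w+12 = (-(2197/1764)w-169/588)((1764/169)w-7056/169) + (0)
Last nonzero remainder: (1764/169)w-7056/169. Dividing through by 1764/169 gives the monic gcd w-4.
Then lcm(f, g) = f·g / gcd(f, g); expanding and making the result monic gives the answer.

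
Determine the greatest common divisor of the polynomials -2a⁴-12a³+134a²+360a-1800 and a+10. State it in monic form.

Repeated division with remainder:
  -2a⁴-12a³+134a²+360a-1800 = (-2a³+8a²+54a-180)(a+10) + (0)
The last nonzero remainder a+10 is already monic.

a+10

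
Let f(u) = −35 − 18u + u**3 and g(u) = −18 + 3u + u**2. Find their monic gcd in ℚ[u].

1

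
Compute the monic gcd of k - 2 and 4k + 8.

1

By polynomial division,
  k - 2 = (1/4)(4k + 8) + (-4)
  4k + 8 = (-k - 2)(-4) + (0)
The last nonzero remainder is the constant -4, so the polynomials are coprime and gcd = 1.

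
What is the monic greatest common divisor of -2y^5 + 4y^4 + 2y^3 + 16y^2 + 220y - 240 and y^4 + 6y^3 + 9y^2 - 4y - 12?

y^2 + 2y - 3

By polynomial division,
  -2y^5 + 4y^4 + 2y^3 + 16y^2 + 220y - 240 = (-2y + 16)(y^4 + 6y^3 + 9y^2 - 4y - 12) + (-76y^3 - 136y^2 + 260y - 48)
  y^4 + 6y^3 + 9y^2 - 4y - 12 = (-(1/76)y - 20/361)(-76y^3 - 136y^2 + 260y - 48) + ((1764/361)y^2 + (3528/361)y - 5292/361)
  -76y^3 - 136y^2 + 260y - 48 = (-(6859/441)y + 1444/441)((1764/361)y^2 + (3528/361)y - 5292/361) + (0)
Last nonzero remainder: (1764/361)y^2 + (3528/361)y - 5292/361. Dividing through by 1764/361 gives the monic gcd y^2 + 2y - 3.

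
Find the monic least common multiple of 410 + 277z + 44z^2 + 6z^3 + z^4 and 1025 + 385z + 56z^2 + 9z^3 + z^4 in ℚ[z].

2050 + 1795z + 497z^2 + 74z^3 + 11z^4 + z^5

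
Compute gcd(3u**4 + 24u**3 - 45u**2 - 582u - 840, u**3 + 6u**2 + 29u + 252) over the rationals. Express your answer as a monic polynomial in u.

Repeated division with remainder:
  3u**4 + 24u**3 - 45u**2 - 582u - 840 = (3u + 6)(u**3 + 6u**2 + 29u + 252) + (-168u**2 - 1512u - 2352)
  u**3 + 6u**2 + 29u + 252 = (-(1/168)u + 1/56)(-168u**2 - 1512u - 2352) + (42u + 294)
  -168u**2 - 1512u - 2352 = (-4u - 8)(42u + 294) + (0)
Last nonzero remainder: 42u + 294. Dividing through by 42 gives the monic gcd u + 7.

u + 7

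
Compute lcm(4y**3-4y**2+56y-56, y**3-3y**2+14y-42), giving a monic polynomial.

Euclidean algorithm in ℚ[y]:
  4y**3-4y**2+56y-56 = (4)(y**3-3y**2+14y-42) + (8y**2+112)
  y**3-3y**2+14y-42 = ((1/8)y-3/8)(8y**2+112) + (0)
Last nonzero remainder: 8y**2+112. Dividing through by 8 gives the monic gcd y**2+14.
Then lcm(f, g) = f·g / gcd(f, g); expanding and making the result monic gives the answer.

y**4-4y**3+17y**2-56y+42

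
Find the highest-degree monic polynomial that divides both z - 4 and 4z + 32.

By polynomial division,
  z - 4 = (1/4)(4z + 32) + (-12)
  4z + 32 = (-(1/3)z - 8/3)(-12) + (0)
The last nonzero remainder is the constant -12, so the polynomials are coprime and gcd = 1.

1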